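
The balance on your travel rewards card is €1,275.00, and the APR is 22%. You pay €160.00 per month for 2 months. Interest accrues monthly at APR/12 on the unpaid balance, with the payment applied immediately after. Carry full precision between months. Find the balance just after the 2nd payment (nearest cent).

Monthly rate r = 22%/12 = 1.83333% = 0.0183333.
Each month: B ← B·(1+r) − €160.00.
Month 1: interest €23.38; balance after payment €1,138.38.
Month 2: interest €20.87; balance after payment €999.25.

€999.25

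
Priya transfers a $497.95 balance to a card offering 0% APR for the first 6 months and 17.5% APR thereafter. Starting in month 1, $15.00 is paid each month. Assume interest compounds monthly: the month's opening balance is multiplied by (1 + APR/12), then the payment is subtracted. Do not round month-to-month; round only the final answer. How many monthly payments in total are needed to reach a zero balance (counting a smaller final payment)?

41 months

Promo months 1–6 at r₀ = 0%/12 = 0; months 7+ at r₁ = 17.5%/12 = 0.0145833.
After month 6 (no interest yet): B = $497.95 − 6·$15.00 = $407.95.
Then at r₁ with $15.00/mo: n₂ = −ln(1 − r₁·B/P)/ln(1+r₁) ≈ 34.89 → 35 more payments.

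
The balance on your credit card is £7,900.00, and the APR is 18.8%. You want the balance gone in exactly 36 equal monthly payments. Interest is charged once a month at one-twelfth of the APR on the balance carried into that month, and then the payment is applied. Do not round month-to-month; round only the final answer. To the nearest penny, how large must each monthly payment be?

£288.78

Monthly rate r = 18.8%/12 = 1.56667% = 0.0156667.
Level-payment amortization: P = B₀·r / (1 − (1+r)^(−n)) = 7900.00·0.0156667 / (1 − 1.01567^(−36)).
Denominator 1 − (1+r)^(−36) = 0.428578183.
P = 123.767 / 0.428578183 ≈ 288.78.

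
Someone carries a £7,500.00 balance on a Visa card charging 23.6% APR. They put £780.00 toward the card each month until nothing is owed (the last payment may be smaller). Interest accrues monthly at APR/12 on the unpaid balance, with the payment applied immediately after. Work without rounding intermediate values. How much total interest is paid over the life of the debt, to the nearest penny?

£896.35

Monthly rate r = 23.6%/12 = 1.96667% = 0.0196667.
Payoff takes n = ⌈−ln(1 − rB₀/P)/ln(1+r)⌉ = ⌈10.763⌉ = 11 payments; the last is £596.35.
Total paid = 10·£780.00 + £596.35 = £8,396.35.
Total interest = total paid − principal = £8,396.35 − £7,500.00 = £896.35.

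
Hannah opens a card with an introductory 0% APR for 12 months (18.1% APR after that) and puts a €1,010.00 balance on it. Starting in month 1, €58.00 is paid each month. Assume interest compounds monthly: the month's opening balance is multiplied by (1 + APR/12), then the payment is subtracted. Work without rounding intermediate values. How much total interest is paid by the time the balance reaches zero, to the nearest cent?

Promo months 1–12 at r₀ = 0%/12 = 0; months 13+ at r₁ = 18.1%/12 = 0.0150833.
After month 12 (no interest yet): B = €1,010.00 − 12·€58.00 = €314.00.
Then at r₁ with €58.00/mo: n₂ = −ln(1 − r₁·B/P)/ln(1+r₁) ≈ 5.69 → 6 more payments.
Total paid = 17·€58.00 + €40.12 = €1,026.12; interest = €1,026.12 − €1,010.00 = €16.12.

€16.12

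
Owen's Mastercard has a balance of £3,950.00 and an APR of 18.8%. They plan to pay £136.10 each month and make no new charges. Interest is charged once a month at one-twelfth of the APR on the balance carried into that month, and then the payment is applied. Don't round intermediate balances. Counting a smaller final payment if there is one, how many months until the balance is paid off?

Monthly rate r = 18.8%/12 = 1.56667% = 0.0156667.
Recurrence: B ← B·(1+r) − £136.10.
Month 1: interest £61.88; balance after payment £3,875.78.
Month 2: interest £60.72; balance after payment £3,800.40.
Closed form: n = −ln(1 − rB₀/P)/ln(1+r) = −ln(0.54531)/ln(1.01567) ≈ 39.009, so the balance reaches zero during payment 40.

40 payments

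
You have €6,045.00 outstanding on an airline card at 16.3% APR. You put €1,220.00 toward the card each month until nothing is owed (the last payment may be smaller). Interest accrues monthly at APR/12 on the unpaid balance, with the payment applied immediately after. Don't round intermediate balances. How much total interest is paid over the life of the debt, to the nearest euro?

€257

Monthly rate r = 16.3%/12 = 1.35833% = 0.0135833.
Payoff takes n = ⌈−ln(1 − rB₀/P)/ln(1+r)⌉ = ⌈5.164⌉ = 6 payments; the last is €201.58.
Total paid = 5·€1,220.00 + €201.58 = €6,301.58.
Total interest = total paid − principal = €6,301.58 − €6,045.00 = €256.58.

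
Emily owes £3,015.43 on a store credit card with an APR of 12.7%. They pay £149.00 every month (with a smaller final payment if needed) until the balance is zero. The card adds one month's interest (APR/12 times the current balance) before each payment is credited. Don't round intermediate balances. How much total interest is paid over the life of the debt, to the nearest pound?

£396

Monthly rate r = 12.7%/12 = 1.05833% = 0.0105833.
Payoff takes n = ⌈−ln(1 − rB₀/P)/ln(1+r)⌉ = ⌈22.895⌉ = 23 payments; the last is £133.42.
Total paid = 22·£149.00 + £133.42 = £3,411.42.
Total interest = total paid − principal = £3,411.42 − £3,015.43 = £395.99.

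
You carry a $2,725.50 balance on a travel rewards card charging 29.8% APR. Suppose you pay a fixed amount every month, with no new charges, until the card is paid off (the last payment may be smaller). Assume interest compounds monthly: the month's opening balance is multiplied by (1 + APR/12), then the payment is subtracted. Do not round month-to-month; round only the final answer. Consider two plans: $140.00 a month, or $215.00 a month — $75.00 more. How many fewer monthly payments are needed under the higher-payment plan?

Monthly rate r = 29.8%/12 = 2.48333% = 0.0248333.
At $140.00/mo: n = ⌈−ln(1 − rB₀/P)/ln(1+r)⌉ = 27 payments (last $130.28); total interest = total paid − $2,725.50 = $1,044.78.
At $215.00/mo: 16 payments (last $89.19); total interest $588.69.
Payments saved = 27 − 16 = 11.

11 fewer payments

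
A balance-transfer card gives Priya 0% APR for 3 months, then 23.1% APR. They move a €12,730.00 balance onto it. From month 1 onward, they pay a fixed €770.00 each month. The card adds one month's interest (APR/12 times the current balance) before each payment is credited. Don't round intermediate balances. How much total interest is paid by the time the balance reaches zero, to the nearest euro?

Promo months 1–3 at r₀ = 0%/12 = 0; months 4+ at r₁ = 23.1%/12 = 0.01925.
After month 3 (no interest yet): B = €12,730.00 − 3·€770.00 = €10,420.00.
Then at r₁ with €770.00/mo: n₂ = −ln(1 − r₁·B/P)/ln(1+r₁) ≈ 15.83 → 16 more payments.
Total paid = 18·€770.00 + €638.10 = €14,498.10; interest = €14,498.10 − €12,730.00 = €1,768.10.

€1,768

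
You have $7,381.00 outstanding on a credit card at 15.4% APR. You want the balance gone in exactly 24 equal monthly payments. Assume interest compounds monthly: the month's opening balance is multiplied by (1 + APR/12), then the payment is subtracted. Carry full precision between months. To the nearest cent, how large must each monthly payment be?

Monthly rate r = 15.4%/12 = 1.28333% = 0.0128333.
Level-payment amortization: P = B₀·r / (1 − (1+r)^(−n)) = 7381.00·0.0128333 / (1 − 1.01283^(−24)).
Denominator 1 − (1+r)^(−24) = 0.26364314.
P = 94.7228 / 0.26364314 ≈ 359.28.

$359.28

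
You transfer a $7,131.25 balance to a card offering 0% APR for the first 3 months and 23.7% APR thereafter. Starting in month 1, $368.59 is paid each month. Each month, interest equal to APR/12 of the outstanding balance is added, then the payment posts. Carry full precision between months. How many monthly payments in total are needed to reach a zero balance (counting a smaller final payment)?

Promo months 1–3 at r₀ = 0%/12 = 0; months 4+ at r₁ = 23.7%/12 = 0.01975.
After month 3 (no interest yet): B = $7,131.25 − 3·$368.59 = $6,025.48.
Then at r₁ with $368.59/mo: n₂ = −ln(1 − r₁·B/P)/ln(1+r₁) ≈ 19.93 → 20 more payments.

23 months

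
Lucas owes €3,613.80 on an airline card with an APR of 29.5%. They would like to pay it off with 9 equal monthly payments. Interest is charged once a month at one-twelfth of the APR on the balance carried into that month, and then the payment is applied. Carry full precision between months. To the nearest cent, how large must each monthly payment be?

€452.49

Monthly rate r = 29.5%/12 = 2.45833% = 0.0245833.
Level-payment amortization: P = B₀·r / (1 − (1+r)^(−n)) = 3613.80·0.0245833 / (1 − 1.02458^(−9)).
Denominator 1 − (1+r)^(−9) = 0.196336181.
P = 88.8392 / 0.196336181 ≈ 452.49.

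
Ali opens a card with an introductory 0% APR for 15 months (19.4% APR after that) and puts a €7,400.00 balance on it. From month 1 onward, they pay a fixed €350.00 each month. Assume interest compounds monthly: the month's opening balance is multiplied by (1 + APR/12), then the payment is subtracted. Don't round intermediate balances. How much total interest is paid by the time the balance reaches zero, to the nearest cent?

€133.35

Promo months 1–15 at r₀ = 0%/12 = 0; months 16+ at r₁ = 19.4%/12 = 0.0161667.
After month 15 (no interest yet): B = €7,400.00 − 15·€350.00 = €2,150.00.
Then at r₁ with €350.00/mo: n₂ = −ln(1 − r₁·B/P)/ln(1+r₁) ≈ 6.52 → 7 more payments.
Total paid = 21·€350.00 + €183.35 = €7,533.35; interest = €7,533.35 − €7,400.00 = €133.35.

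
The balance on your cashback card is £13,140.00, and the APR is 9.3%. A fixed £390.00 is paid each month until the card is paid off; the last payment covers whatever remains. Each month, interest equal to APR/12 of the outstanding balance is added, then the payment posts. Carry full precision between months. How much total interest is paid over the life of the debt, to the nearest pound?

£2,147

Monthly rate r = 9.3%/12 = 0.775% = 0.00775.
Payoff takes n = ⌈−ln(1 − rB₀/P)/ln(1+r)⌉ = ⌈39.198⌉ = 40 payments; the last is £77.47.
Total paid = 39·£390.00 + £77.47 = £15,287.47.
Total interest = total paid − principal = £15,287.47 − £13,140.00 = £2,147.47.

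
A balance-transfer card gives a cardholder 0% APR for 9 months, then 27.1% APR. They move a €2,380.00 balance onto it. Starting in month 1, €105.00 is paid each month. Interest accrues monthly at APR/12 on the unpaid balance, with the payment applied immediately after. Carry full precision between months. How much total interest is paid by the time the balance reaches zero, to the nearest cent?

€300.68

Promo months 1–9 at r₀ = 0%/12 = 0; months 10+ at r₁ = 27.1%/12 = 0.0225833.
After month 9 (no interest yet): B = €2,380.00 − 9·€105.00 = €1,435.00.
Then at r₁ with €105.00/mo: n₂ = −ln(1 − r₁·B/P)/ln(1+r₁) ≈ 16.53 → 17 more payments.
Total paid = 25·€105.00 + €55.68 = €2,680.68; interest = €2,680.68 − €2,380.00 = €300.68.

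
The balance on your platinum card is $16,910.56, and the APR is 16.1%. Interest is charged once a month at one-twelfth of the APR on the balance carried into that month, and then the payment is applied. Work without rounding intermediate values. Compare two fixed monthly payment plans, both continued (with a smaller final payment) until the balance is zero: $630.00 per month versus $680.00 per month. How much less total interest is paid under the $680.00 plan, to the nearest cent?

Monthly rate r = 16.1%/12 = 1.34167% = 0.0134167.
At $630.00/mo: n = ⌈−ln(1 − rB₀/P)/ln(1+r)⌉ = 34 payments (last $317.18); total interest = total paid − $16,910.56 = $4,196.62.
At $680.00/mo: 31 payments (last $313.35); total interest $3,802.79.
Interest saved = $4,196.62 − $3,802.79 = $393.83.

$393.83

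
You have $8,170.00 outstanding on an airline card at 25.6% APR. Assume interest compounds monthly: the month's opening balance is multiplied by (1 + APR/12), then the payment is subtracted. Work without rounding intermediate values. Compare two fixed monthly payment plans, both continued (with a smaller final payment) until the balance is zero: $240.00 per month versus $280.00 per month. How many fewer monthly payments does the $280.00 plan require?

15 fewer payments

Monthly rate r = 25.6%/12 = 2.13333% = 0.0213333.
At $240.00/mo: n = ⌈−ln(1 − rB₀/P)/ln(1+r)⌉ = 62 payments (last $89.18); total interest = total paid − $8,170.00 = $6,559.18.
At $280.00/mo: 47 payments (last $41.62); total interest $4,751.62.
Payments saved = 62 − 47 = 15.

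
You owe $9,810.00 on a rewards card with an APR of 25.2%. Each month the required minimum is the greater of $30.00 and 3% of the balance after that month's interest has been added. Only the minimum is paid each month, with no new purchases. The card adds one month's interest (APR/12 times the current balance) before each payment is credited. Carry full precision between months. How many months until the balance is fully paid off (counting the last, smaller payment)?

Monthly rate r = 25.2%/12 = 2.1% = 0.021.
While 3% of the post-interest balance exceeds $30.00, each month B ← (B·(1+r))·(1 − 0.03), i.e. B shrinks by the factor (1+r)·0.97 = 0.99037.
This holds for months 1–239. Entering month 240 the balance is $971.10; 3% of the post-interest balance is now below $30.00, so the flat $30.00 minimum applies from here.
From month 240 a fixed $30.00 at rate r clears $971.10 in 55 more payments. Total: 239 + 55 = 294 months.

294 months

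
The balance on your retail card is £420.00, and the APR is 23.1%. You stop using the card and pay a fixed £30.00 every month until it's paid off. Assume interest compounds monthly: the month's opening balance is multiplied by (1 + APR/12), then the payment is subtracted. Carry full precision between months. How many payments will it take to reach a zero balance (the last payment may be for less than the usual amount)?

17 months

Monthly rate r = 23.1%/12 = 1.925% = 0.01925.
Recurrence: B ← B·(1+r) − £30.00.
Month 1: interest £8.08; balance after payment £398.08.
Month 2: interest £7.66; balance after payment £375.75.
Closed form: n = −ln(1 − rB₀/P)/ln(1+r) = −ln(0.7305)/ln(1.01925) ≈ 16.470, so the balance reaches zero during payment 17.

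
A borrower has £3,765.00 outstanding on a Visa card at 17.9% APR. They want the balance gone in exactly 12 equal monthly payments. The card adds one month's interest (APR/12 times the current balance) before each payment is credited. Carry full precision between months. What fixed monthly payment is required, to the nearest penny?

£345.00

Monthly rate r = 17.9%/12 = 1.49167% = 0.0149167.
Level-payment amortization: P = B₀·r / (1 − (1+r)^(−n)) = 3765.00·0.0149167 / (1 − 1.01492^(−12)).
Denominator 1 − (1+r)^(−12) = 0.162788111.
P = 56.1612 / 0.162788111 ≈ 345.00.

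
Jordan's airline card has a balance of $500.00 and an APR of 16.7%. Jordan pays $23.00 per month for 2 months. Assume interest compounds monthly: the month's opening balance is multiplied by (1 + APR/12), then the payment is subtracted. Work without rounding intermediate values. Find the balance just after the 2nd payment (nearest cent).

Monthly rate r = 16.7%/12 = 1.39167% = 0.0139167.
Each month: B ← B·(1+r) − $23.00.
Month 1: interest $6.96; balance after payment $483.96.
Month 2: interest $6.74; balance after payment $467.69.

$467.69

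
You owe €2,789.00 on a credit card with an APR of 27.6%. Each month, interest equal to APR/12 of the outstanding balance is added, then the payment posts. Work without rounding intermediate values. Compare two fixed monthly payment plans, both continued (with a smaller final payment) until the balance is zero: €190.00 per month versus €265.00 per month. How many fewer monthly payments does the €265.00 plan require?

Monthly rate r = 27.6%/12 = 2.3% = 0.023.
At €190.00/mo: n = ⌈−ln(1 − rB₀/P)/ln(1+r)⌉ = 19 payments (last €21.93); total interest = total paid − €2,789.00 = €652.93.
At €265.00/mo: 13 payments (last €50.37); total interest €441.37.
Payments saved = 19 − 13 = 6.

6 fewer payments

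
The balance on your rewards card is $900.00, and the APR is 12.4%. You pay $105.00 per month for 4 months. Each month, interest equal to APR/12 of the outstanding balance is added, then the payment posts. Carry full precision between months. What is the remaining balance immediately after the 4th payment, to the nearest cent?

Monthly rate r = 12.4%/12 = 1.03333% = 0.0103333.
Each month: B ← B·(1+r) − $105.00.
Month 1: interest $9.30; balance after payment $804.30.
Month 2: interest $8.31; balance after payment $707.61.
Month 3: interest $7.31; balance after payment $609.92.
Month 4: interest $6.30; balance after payment $511.23.

$511.23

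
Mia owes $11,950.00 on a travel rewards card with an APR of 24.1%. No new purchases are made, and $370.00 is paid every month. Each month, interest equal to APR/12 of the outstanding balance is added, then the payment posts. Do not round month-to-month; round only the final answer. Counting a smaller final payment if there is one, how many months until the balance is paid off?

Monthly rate r = 24.1%/12 = 2.00833% = 0.0200833.
Recurrence: B ← B·(1+r) − $370.00.
Month 1: interest $240.00; balance after payment $11,820.00.
Month 2: interest $237.38; balance after payment $11,687.38.
Closed form: n = −ln(1 − rB₀/P)/ln(1+r) = −ln(0.35136)/ln(1.02008) ≈ 52.601, so the balance reaches zero during payment 53.

53 payments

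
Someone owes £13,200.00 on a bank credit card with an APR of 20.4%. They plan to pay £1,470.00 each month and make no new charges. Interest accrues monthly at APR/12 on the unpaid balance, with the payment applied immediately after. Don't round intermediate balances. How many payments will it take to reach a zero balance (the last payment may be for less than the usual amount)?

10 payments

Monthly rate r = 20.4%/12 = 1.7% = 0.017.
Recurrence: B ← B·(1+r) − £1,470.00.
Month 1: interest £224.40; balance after payment £11,954.40.
Month 2: interest £203.22; balance after payment £10,687.62.
Closed form: n = −ln(1 − rB₀/P)/ln(1+r) = −ln(0.84735)/ln(1.017) ≈ 9.826, so the balance reaches zero during payment 10.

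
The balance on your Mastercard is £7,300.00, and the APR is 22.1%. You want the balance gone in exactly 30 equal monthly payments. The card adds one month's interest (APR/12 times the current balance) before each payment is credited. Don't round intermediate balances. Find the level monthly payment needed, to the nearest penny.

Monthly rate r = 22.1%/12 = 1.84167% = 0.0184167.
Level-payment amortization: P = B₀·r / (1 − (1+r)^(−n)) = 7300.00·0.0184167 / (1 − 1.01842^(−30)).
Denominator 1 − (1+r)^(−30) = 0.421590978.
P = 134.442 / 0.421590978 ≈ 318.89.

£318.89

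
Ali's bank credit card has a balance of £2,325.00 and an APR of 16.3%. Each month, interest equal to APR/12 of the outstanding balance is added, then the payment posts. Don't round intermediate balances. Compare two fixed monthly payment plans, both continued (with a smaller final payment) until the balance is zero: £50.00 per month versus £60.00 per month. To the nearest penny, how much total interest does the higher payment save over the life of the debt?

Monthly rate r = 16.3%/12 = 1.35833% = 0.0135833.
At £50.00/mo: n = ⌈−ln(1 − rB₀/P)/ln(1+r)⌉ = 75 payments (last £0.94); total interest = total paid − £2,325.00 = £1,375.94.
At £60.00/mo: 56 payments (last £23.40); total interest £998.40.
Interest saved = £1,375.94 − £998.40 = £377.54.

£377.54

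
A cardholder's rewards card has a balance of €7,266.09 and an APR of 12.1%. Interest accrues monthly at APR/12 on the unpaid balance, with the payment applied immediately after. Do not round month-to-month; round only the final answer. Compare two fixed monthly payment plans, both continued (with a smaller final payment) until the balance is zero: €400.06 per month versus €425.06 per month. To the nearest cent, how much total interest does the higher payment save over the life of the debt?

€50.96

Monthly rate r = 12.1%/12 = 1.00833% = 0.0100833.
At €400.06/mo: n = ⌈−ln(1 − rB₀/P)/ln(1+r)⌉ = 21 payments (last €65.23); total interest = total paid − €7,266.09 = €800.34.
At €425.06/mo: 19 payments (last €364.39); total interest €749.38.
Interest saved = €800.34 − €749.38 = €50.96.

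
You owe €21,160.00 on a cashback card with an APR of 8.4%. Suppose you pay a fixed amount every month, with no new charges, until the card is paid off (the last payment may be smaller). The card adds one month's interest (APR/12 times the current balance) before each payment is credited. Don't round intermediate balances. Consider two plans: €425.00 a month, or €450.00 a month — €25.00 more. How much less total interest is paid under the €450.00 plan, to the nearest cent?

Monthly rate r = 8.4%/12 = 0.7% = 0.007.
At €425.00/mo: n = ⌈−ln(1 − rB₀/P)/ln(1+r)⌉ = 62 payments (last €182.69); total interest = total paid − €21,160.00 = €4,947.69.
At €450.00/mo: 58 payments (last €104.01); total interest €4,594.01.
Interest saved = €4,947.69 − €4,594.01 = €353.68.

€353.68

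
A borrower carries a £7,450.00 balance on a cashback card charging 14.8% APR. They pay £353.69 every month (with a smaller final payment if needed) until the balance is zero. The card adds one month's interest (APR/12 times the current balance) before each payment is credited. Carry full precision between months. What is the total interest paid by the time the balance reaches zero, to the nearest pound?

Monthly rate r = 14.8%/12 = 1.23333% = 0.0123333.
Payoff takes n = ⌈−ln(1 − rB₀/P)/ln(1+r)⌉ = ⌈24.540⌉ = 25 payments; the last is £191.70.
Total paid = 24·£353.69 + £191.70 = £8,680.26.
Total interest = total paid − principal = £8,680.26 − £7,450.00 = £1,230.26.

£1,230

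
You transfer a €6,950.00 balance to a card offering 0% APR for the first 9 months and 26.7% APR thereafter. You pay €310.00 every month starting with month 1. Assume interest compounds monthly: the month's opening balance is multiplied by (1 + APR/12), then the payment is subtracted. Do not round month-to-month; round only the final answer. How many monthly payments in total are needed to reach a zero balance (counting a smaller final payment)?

26 months

Promo months 1–9 at r₀ = 0%/12 = 0; months 10+ at r₁ = 26.7%/12 = 0.02225.
After month 9 (no interest yet): B = €6,950.00 − 9·€310.00 = €4,160.00.
Then at r₁ with €310.00/mo: n₂ = −ln(1 − r₁·B/P)/ln(1+r₁) ≈ 16.12 → 17 more payments.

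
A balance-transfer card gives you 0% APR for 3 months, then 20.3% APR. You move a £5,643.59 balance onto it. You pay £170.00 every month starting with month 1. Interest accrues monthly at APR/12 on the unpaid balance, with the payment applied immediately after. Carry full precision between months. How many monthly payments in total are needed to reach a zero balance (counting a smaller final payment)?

Promo months 1–3 at r₀ = 0%/12 = 0; months 4+ at r₁ = 20.3%/12 = 0.0169167.
After month 3 (no interest yet): B = £5,643.59 − 3·£170.00 = £5,133.59.
Then at r₁ with £170.00/mo: n₂ = −ln(1 − r₁·B/P)/ln(1+r₁) ≈ 42.63 → 43 more payments.

46 months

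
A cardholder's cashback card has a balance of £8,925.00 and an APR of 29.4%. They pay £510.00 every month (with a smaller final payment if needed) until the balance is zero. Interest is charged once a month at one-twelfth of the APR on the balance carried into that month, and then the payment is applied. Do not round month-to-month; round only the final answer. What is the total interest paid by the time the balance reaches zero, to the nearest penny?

Monthly rate r = 29.4%/12 = 2.45% = 0.0245.
Payoff takes n = ⌈−ln(1 − rB₀/P)/ln(1+r)⌉ = ⌈23.133⌉ = 24 payments; the last is £68.57.
Total paid = 23·£510.00 + £68.57 = £11,798.57.
Total interest = total paid − principal = £11,798.57 − £8,925.00 = £2,873.57.

£2,873.57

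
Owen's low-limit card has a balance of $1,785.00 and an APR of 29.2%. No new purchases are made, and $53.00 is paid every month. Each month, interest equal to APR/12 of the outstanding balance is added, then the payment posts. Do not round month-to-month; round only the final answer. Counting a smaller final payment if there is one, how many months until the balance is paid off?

72 payments

Monthly rate r = 29.2%/12 = 2.43333% = 0.0243333.
Recurrence: B ← B·(1+r) − $53.00.
Month 1: interest $43.43; balance after payment $1,775.43.
Month 2: interest $43.20; balance after payment $1,765.64.
Closed form: n = −ln(1 − rB₀/P)/ln(1+r) = −ln(0.18047)/ln(1.02433) ≈ 71.216, so the balance reaches zero during payment 72.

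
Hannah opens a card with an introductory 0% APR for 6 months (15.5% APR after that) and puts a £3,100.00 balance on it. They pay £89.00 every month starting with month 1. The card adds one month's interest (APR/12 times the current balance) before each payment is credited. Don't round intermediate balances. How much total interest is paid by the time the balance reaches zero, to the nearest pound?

£665

Promo months 1–6 at r₀ = 0%/12 = 0; months 7+ at r₁ = 15.5%/12 = 0.0129167.
After month 6 (no interest yet): B = £3,100.00 − 6·£89.00 = £2,566.00.
Then at r₁ with £89.00/mo: n₂ = −ln(1 − r₁·B/P)/ln(1+r₁) ≈ 36.30 → 37 more payments.
Total paid = 42·£89.00 + £26.75 = £3,764.75; interest = £3,764.75 − £3,100.00 = £664.75.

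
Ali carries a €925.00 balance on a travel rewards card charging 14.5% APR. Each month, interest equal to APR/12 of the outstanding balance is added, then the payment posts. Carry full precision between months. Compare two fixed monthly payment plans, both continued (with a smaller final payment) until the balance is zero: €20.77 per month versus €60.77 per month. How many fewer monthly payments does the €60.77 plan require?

Monthly rate r = 14.5%/12 = 1.20833% = 0.0120833.
At €20.77/mo: n = ⌈−ln(1 − rB₀/P)/ln(1+r)⌉ = 65 payments (last €6.57); total interest = total paid − €925.00 = €410.85.
At €60.77/mo: 17 payments (last €56.05); total interest €103.37.
Payments saved = 65 − 17 = 48.

48 fewer payments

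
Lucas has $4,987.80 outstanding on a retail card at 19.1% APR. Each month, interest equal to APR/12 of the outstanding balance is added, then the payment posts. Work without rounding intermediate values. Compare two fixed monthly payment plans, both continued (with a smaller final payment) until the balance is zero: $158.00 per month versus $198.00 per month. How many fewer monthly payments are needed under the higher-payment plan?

Monthly rate r = 19.1%/12 = 1.59167% = 0.0159167.
At $158.00/mo: n = ⌈−ln(1 − rB₀/P)/ln(1+r)⌉ = 45 payments (last $32.89); total interest = total paid − $4,987.80 = $1,997.09.
At $198.00/mo: 33 payments (last $89.37); total interest $1,437.57.
Payments saved = 45 − 33 = 12.

12 fewer payments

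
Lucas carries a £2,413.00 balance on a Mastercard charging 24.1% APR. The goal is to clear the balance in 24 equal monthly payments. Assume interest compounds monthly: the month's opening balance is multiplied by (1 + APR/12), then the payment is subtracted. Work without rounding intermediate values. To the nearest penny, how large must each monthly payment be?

Monthly rate r = 24.1%/12 = 2.00833% = 0.0200833.
Level-payment amortization: P = B₀·r / (1 − (1+r)^(−n)) = 2413.00·0.0200833 / (1 − 1.02008^(−24)).
Denominator 1 − (1+r)^(−24) = 0.37949633.
P = 48.4611 / 0.37949633 ≈ 127.70.

£127.70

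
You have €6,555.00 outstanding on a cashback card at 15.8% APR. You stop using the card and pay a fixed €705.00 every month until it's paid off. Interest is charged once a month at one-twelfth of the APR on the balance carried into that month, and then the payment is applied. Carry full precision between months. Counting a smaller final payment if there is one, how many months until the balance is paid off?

10 payments

Monthly rate r = 15.8%/12 = 1.31667% = 0.0131667.
Recurrence: B ← B·(1+r) − €705.00.
Month 1: interest €86.31; balance after payment €5,936.31.
Month 2: interest €78.16; balance after payment €5,309.47.
Closed form: n = −ln(1 − rB₀/P)/ln(1+r) = −ln(0.87758)/ln(1.01317) ≈ 9.983, so the balance reaches zero during payment 10.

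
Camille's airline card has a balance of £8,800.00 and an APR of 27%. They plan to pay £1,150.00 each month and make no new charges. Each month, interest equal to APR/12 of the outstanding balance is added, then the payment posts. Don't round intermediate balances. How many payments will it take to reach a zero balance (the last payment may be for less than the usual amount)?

9 payments

Monthly rate r = 27%/12 = 2.25% = 0.0225.
Recurrence: B ← B·(1+r) − £1,150.00.
Month 1: interest £198.00; balance after payment £7,848.00.
Month 2: interest £176.58; balance after payment £6,874.58.
Closed form: n = −ln(1 − rB₀/P)/ln(1+r) = −ln(0.82783)/ln(1.0225) ≈ 8.492, so the balance reaches zero during payment 9.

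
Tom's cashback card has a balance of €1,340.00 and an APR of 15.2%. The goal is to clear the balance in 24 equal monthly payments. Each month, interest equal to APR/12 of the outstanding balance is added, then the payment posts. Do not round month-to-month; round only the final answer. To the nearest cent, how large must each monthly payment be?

Monthly rate r = 15.2%/12 = 1.26667% = 0.0126667.
Level-payment amortization: P = B₀·r / (1 − (1+r)^(−n)) = 1340.00·0.0126667 / (1 − 1.01267^(−24)).
Denominator 1 − (1+r)^(−24) = 0.260729043.
P = 16.9733 / 0.260729043 ≈ 65.10.

€65.10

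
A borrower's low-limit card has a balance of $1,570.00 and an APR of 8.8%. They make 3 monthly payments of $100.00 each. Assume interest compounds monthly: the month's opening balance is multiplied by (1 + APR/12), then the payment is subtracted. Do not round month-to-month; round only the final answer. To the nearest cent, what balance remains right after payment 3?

Monthly rate r = 8.8%/12 = 0.733333% = 0.00733333.
Each month: B ← B·(1+r) − $100.00.
Month 1: interest $11.51; balance after payment $1,481.51.
Month 2: interest $10.86; balance after payment $1,392.38.
Month 3: interest $10.21; balance after payment $1,302.59.

$1,302.59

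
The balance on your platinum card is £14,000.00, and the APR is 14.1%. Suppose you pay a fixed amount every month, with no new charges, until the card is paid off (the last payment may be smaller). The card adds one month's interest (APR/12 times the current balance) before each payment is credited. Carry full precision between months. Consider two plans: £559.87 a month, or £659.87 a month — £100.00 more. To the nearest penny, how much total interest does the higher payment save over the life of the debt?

Monthly rate r = 14.1%/12 = 1.175% = 0.01175.
At £559.87/mo: n = ⌈−ln(1 − rB₀/P)/ln(1+r)⌉ = 30 payments (last £437.61); total interest = total paid − £14,000.00 = £2,673.84.
At £659.87/mo: 25 payments (last £361.45); total interest £2,198.33.
Interest saved = £2,673.84 − £2,198.33 = £475.51.

£475.51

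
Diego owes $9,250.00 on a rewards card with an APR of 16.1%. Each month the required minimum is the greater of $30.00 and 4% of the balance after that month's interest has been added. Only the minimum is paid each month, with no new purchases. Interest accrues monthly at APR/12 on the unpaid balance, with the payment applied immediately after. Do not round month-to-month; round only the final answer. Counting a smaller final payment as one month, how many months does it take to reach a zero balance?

Monthly rate r = 16.1%/12 = 1.34167% = 0.0134167.
While 4% of the post-interest balance exceeds $30.00, each month B ← (B·(1+r))·(1 − 0.04), i.e. B shrinks by the factor (1+r)·0.96 = 0.97288.
This holds for months 1–92. Entering month 93 the balance is $737.22; 4% of the post-interest balance is now below $30.00, so the flat $30.00 minimum applies from here.
From month 93 a fixed $30.00 at rate r clears $737.22 in 31 more payments. Total: 92 + 31 = 123 months.

123 months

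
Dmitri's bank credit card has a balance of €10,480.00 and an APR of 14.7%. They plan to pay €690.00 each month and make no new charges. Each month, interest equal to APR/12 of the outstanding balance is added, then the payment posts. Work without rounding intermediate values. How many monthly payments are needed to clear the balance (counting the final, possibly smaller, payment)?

Monthly rate r = 14.7%/12 = 1.225% = 0.01225.
Recurrence: B ← B·(1+r) − €690.00.
Month 1: interest €128.38; balance after payment €9,918.38.
Month 2: interest €121.50; balance after payment €9,349.88.
Closed form: n = −ln(1 − rB₀/P)/ln(1+r) = −ln(0.81394)/ln(1.01225) ≈ 16.908, so the balance reaches zero during payment 17.

17 payments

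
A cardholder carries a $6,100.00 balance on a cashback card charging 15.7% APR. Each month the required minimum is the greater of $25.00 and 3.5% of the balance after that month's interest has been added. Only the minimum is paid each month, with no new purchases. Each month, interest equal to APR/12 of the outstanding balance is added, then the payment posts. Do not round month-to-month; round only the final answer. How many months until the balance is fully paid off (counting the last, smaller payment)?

Monthly rate r = 15.7%/12 = 1.30833% = 0.0130833.
While 3.5% of the post-interest balance exceeds $25.00, each month B ← (B·(1+r))·(1 − 0.035), i.e. B shrinks by the factor (1+r)·0.965 = 0.97763.
This holds for months 1–96. Entering month 97 the balance is $694.85; 3.5% of the post-interest balance is now below $25.00, so the flat $25.00 minimum applies from here.
From month 97 a fixed $25.00 at rate r clears $694.85 in 35 more payments. Total: 96 + 35 = 131 months.

131 months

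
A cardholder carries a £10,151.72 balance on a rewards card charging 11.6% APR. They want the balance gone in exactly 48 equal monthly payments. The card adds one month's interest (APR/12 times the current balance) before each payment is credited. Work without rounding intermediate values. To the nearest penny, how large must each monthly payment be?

£265.34

Monthly rate r = 11.6%/12 = 0.966667% = 0.00966667.
Level-payment amortization: P = B₀·r / (1 − (1+r)^(−n)) = 10151.72·0.00966667 / (1 − 1.00967^(−48)).
Denominator 1 − (1+r)^(−48) = 0.369833798.
P = 98.1333 / 0.369833798 ≈ 265.34.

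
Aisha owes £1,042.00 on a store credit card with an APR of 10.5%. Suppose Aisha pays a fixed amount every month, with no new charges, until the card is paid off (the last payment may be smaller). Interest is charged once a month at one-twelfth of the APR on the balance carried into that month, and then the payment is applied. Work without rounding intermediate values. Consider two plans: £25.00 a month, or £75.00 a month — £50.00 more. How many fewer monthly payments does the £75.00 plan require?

38 fewer payments

Monthly rate r = 10.5%/12 = 0.875% = 0.00875.
At £25.00/mo: n = ⌈−ln(1 − rB₀/P)/ln(1+r)⌉ = 53 payments (last £1.84); total interest = total paid − £1,042.00 = £259.84.
At £75.00/mo: 15 payments (last £65.88); total interest £73.88.
Payments saved = 53 − 15 = 38.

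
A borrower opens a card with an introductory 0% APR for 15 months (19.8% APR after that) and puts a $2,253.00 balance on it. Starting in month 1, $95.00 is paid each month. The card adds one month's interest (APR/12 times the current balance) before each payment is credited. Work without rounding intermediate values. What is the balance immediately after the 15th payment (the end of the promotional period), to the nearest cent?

$828.00

Promo months 1–15 at r₀ = 0%/12 = 0; months 16+ at r₁ = 19.8%/12 = 0.0165.
After month 15 (no interest yet): B = $2,253.00 − 15·$95.00 = $828.00.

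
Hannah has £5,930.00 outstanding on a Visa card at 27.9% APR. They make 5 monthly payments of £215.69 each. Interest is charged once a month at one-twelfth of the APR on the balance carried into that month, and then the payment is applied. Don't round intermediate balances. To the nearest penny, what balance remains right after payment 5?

£5,522.39

Monthly rate r = 27.9%/12 = 2.325% = 0.02325.
Each month: B ← B·(1+r) − £215.69.
Month 1: interest £137.87; balance after payment £5,852.18.
Month 2: interest £136.06; balance after payment £5,772.56.
Month 3: interest £134.21; balance after payment £5,691.08.
Month 4: interest £132.32; balance after payment £5,607.71.
Month 5: interest £130.38; balance after payment £5,522.39.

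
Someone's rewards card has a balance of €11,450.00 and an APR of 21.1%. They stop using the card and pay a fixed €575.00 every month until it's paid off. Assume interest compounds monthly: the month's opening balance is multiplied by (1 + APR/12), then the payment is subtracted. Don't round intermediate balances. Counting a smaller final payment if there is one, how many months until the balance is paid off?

25 months

Monthly rate r = 21.1%/12 = 1.75833% = 0.0175833.
Recurrence: B ← B·(1+r) − €575.00.
Month 1: interest €201.33; balance after payment €11,076.33.
Month 2: interest €194.76; balance after payment €10,696.09.
Closed form: n = −ln(1 − rB₀/P)/ln(1+r) = −ln(0.64986)/ln(1.01758) ≈ 24.726, so the balance reaches zero during payment 25.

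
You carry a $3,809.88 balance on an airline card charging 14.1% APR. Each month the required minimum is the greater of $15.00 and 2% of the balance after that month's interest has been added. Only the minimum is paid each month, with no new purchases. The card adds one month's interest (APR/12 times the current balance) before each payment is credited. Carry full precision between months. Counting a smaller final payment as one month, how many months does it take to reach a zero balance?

Monthly rate r = 14.1%/12 = 1.175% = 0.01175.
While 2% of the post-interest balance exceeds $15.00, each month B ← (B·(1+r))·(1 − 0.02), i.e. B shrinks by the factor (1+r)·0.98 = 0.99151.
This holds for months 1–193. Entering month 194 the balance is $735.65; 2% of the post-interest balance is now below $15.00, so the flat $15.00 minimum applies from here.
From month 194 a fixed $15.00 at rate r clears $735.65 in 74 more payments. Total: 193 + 74 = 267 months.

267 months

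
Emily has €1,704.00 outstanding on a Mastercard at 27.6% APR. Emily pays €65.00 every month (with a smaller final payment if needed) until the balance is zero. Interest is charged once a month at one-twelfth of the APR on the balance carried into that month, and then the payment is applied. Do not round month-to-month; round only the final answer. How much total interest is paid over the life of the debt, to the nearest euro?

Monthly rate r = 27.6%/12 = 2.3% = 0.023.
Payoff takes n = ⌈−ln(1 − rB₀/P)/ln(1+r)⌉ = ⌈40.621⌉ = 41 payments; the last is €40.54.
Total paid = 40·€65.00 + €40.54 = €2,640.54.
Total interest = total paid − principal = €2,640.54 − €1,704.00 = €936.54.

€937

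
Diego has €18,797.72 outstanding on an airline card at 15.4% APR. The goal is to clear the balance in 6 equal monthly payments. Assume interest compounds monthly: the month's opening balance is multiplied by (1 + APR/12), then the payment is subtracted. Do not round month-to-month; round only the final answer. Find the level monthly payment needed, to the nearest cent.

€3,275.17

Monthly rate r = 15.4%/12 = 1.28333% = 0.0128333.
Level-payment amortization: P = B₀·r / (1 − (1+r)^(−n)) = 18797.72·0.0128333 / (1 − 1.01283^(−6)).
Denominator 1 − (1+r)^(−6) = 0.0736564451.
P = 241.237 / 0.0736564451 ≈ 3275.17.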